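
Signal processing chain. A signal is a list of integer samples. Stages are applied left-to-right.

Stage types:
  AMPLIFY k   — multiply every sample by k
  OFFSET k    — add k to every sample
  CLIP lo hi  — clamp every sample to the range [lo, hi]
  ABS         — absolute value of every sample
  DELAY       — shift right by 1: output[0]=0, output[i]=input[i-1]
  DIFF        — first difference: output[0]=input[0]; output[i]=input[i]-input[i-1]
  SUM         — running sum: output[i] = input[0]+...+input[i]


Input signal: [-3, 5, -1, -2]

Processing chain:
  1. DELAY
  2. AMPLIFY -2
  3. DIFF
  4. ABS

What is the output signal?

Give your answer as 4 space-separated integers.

Answer: 0 6 16 12

Derivation:
Input: [-3, 5, -1, -2]
Stage 1 (DELAY): [0, -3, 5, -1] = [0, -3, 5, -1] -> [0, -3, 5, -1]
Stage 2 (AMPLIFY -2): 0*-2=0, -3*-2=6, 5*-2=-10, -1*-2=2 -> [0, 6, -10, 2]
Stage 3 (DIFF): s[0]=0, 6-0=6, -10-6=-16, 2--10=12 -> [0, 6, -16, 12]
Stage 4 (ABS): |0|=0, |6|=6, |-16|=16, |12|=12 -> [0, 6, 16, 12]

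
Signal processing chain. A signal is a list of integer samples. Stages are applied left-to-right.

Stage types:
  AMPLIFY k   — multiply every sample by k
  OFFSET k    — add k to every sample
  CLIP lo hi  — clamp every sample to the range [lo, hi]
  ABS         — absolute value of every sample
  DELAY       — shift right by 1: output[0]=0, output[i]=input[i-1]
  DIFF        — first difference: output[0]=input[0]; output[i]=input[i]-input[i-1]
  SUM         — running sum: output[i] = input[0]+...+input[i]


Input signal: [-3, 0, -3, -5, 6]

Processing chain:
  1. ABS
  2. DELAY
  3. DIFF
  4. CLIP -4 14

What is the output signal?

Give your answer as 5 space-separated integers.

Input: [-3, 0, -3, -5, 6]
Stage 1 (ABS): |-3|=3, |0|=0, |-3|=3, |-5|=5, |6|=6 -> [3, 0, 3, 5, 6]
Stage 2 (DELAY): [0, 3, 0, 3, 5] = [0, 3, 0, 3, 5] -> [0, 3, 0, 3, 5]
Stage 3 (DIFF): s[0]=0, 3-0=3, 0-3=-3, 3-0=3, 5-3=2 -> [0, 3, -3, 3, 2]
Stage 4 (CLIP -4 14): clip(0,-4,14)=0, clip(3,-4,14)=3, clip(-3,-4,14)=-3, clip(3,-4,14)=3, clip(2,-4,14)=2 -> [0, 3, -3, 3, 2]

Answer: 0 3 -3 3 2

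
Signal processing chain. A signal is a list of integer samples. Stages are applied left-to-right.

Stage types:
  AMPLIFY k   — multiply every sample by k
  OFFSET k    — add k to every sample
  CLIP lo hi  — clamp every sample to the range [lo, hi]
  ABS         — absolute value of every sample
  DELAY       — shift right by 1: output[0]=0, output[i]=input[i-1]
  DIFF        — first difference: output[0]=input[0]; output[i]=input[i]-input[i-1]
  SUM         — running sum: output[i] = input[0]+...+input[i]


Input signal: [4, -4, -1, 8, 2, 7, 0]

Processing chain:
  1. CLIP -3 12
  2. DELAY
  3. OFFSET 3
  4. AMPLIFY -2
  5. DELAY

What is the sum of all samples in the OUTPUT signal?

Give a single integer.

Input: [4, -4, -1, 8, 2, 7, 0]
Stage 1 (CLIP -3 12): clip(4,-3,12)=4, clip(-4,-3,12)=-3, clip(-1,-3,12)=-1, clip(8,-3,12)=8, clip(2,-3,12)=2, clip(7,-3,12)=7, clip(0,-3,12)=0 -> [4, -3, -1, 8, 2, 7, 0]
Stage 2 (DELAY): [0, 4, -3, -1, 8, 2, 7] = [0, 4, -3, -1, 8, 2, 7] -> [0, 4, -3, -1, 8, 2, 7]
Stage 3 (OFFSET 3): 0+3=3, 4+3=7, -3+3=0, -1+3=2, 8+3=11, 2+3=5, 7+3=10 -> [3, 7, 0, 2, 11, 5, 10]
Stage 4 (AMPLIFY -2): 3*-2=-6, 7*-2=-14, 0*-2=0, 2*-2=-4, 11*-2=-22, 5*-2=-10, 10*-2=-20 -> [-6, -14, 0, -4, -22, -10, -20]
Stage 5 (DELAY): [0, -6, -14, 0, -4, -22, -10] = [0, -6, -14, 0, -4, -22, -10] -> [0, -6, -14, 0, -4, -22, -10]
Output sum: -56

Answer: -56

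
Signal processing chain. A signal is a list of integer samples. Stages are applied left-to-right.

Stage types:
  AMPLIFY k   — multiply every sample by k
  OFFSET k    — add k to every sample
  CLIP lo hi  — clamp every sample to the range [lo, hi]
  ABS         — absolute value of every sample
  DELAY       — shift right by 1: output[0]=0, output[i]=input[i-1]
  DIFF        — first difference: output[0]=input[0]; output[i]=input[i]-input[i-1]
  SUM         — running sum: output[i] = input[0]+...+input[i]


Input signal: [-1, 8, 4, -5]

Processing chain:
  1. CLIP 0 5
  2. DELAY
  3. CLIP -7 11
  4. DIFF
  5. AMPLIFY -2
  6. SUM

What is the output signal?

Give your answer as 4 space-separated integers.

Input: [-1, 8, 4, -5]
Stage 1 (CLIP 0 5): clip(-1,0,5)=0, clip(8,0,5)=5, clip(4,0,5)=4, clip(-5,0,5)=0 -> [0, 5, 4, 0]
Stage 2 (DELAY): [0, 0, 5, 4] = [0, 0, 5, 4] -> [0, 0, 5, 4]
Stage 3 (CLIP -7 11): clip(0,-7,11)=0, clip(0,-7,11)=0, clip(5,-7,11)=5, clip(4,-7,11)=4 -> [0, 0, 5, 4]
Stage 4 (DIFF): s[0]=0, 0-0=0, 5-0=5, 4-5=-1 -> [0, 0, 5, -1]
Stage 5 (AMPLIFY -2): 0*-2=0, 0*-2=0, 5*-2=-10, -1*-2=2 -> [0, 0, -10, 2]
Stage 6 (SUM): sum[0..0]=0, sum[0..1]=0, sum[0..2]=-10, sum[0..3]=-8 -> [0, 0, -10, -8]

Answer: 0 0 -10 -8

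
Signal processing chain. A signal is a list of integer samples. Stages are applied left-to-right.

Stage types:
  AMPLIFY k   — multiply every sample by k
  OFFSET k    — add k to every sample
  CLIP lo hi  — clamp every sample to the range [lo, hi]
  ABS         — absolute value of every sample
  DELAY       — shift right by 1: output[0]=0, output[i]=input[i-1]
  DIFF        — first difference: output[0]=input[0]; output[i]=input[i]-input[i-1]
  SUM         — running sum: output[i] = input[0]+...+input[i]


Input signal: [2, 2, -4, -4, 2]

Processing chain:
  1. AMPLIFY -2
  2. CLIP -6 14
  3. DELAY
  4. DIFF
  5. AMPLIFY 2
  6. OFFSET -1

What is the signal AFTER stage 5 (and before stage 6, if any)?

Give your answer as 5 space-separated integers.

Answer: 0 -8 0 24 0

Derivation:
Input: [2, 2, -4, -4, 2]
Stage 1 (AMPLIFY -2): 2*-2=-4, 2*-2=-4, -4*-2=8, -4*-2=8, 2*-2=-4 -> [-4, -4, 8, 8, -4]
Stage 2 (CLIP -6 14): clip(-4,-6,14)=-4, clip(-4,-6,14)=-4, clip(8,-6,14)=8, clip(8,-6,14)=8, clip(-4,-6,14)=-4 -> [-4, -4, 8, 8, -4]
Stage 3 (DELAY): [0, -4, -4, 8, 8] = [0, -4, -4, 8, 8] -> [0, -4, -4, 8, 8]
Stage 4 (DIFF): s[0]=0, -4-0=-4, -4--4=0, 8--4=12, 8-8=0 -> [0, -4, 0, 12, 0]
Stage 5 (AMPLIFY 2): 0*2=0, -4*2=-8, 0*2=0, 12*2=24, 0*2=0 -> [0, -8, 0, 24, 0]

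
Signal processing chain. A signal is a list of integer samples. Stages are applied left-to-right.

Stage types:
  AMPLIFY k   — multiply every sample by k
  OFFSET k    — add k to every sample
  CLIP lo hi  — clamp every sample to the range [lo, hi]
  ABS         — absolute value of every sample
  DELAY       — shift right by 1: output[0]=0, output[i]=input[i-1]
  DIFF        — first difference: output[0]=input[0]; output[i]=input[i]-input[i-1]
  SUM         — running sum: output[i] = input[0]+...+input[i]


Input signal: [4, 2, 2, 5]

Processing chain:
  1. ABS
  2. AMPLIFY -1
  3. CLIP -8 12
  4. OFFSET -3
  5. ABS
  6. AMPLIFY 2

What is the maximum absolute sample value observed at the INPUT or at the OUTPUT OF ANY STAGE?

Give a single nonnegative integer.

Answer: 16

Derivation:
Input: [4, 2, 2, 5] (max |s|=5)
Stage 1 (ABS): |4|=4, |2|=2, |2|=2, |5|=5 -> [4, 2, 2, 5] (max |s|=5)
Stage 2 (AMPLIFY -1): 4*-1=-4, 2*-1=-2, 2*-1=-2, 5*-1=-5 -> [-4, -2, -2, -5] (max |s|=5)
Stage 3 (CLIP -8 12): clip(-4,-8,12)=-4, clip(-2,-8,12)=-2, clip(-2,-8,12)=-2, clip(-5,-8,12)=-5 -> [-4, -2, -2, -5] (max |s|=5)
Stage 4 (OFFSET -3): -4+-3=-7, -2+-3=-5, -2+-3=-5, -5+-3=-8 -> [-7, -5, -5, -8] (max |s|=8)
Stage 5 (ABS): |-7|=7, |-5|=5, |-5|=5, |-8|=8 -> [7, 5, 5, 8] (max |s|=8)
Stage 6 (AMPLIFY 2): 7*2=14, 5*2=10, 5*2=10, 8*2=16 -> [14, 10, 10, 16] (max |s|=16)
Overall max amplitude: 16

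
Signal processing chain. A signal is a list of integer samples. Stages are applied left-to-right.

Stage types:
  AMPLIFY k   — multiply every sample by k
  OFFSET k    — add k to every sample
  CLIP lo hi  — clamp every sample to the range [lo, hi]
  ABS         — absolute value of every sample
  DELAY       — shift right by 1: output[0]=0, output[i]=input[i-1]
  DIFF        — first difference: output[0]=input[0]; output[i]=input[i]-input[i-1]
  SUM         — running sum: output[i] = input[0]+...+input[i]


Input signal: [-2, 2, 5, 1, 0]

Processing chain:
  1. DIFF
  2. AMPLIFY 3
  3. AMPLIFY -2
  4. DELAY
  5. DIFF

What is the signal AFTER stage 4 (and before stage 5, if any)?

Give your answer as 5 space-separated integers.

Input: [-2, 2, 5, 1, 0]
Stage 1 (DIFF): s[0]=-2, 2--2=4, 5-2=3, 1-5=-4, 0-1=-1 -> [-2, 4, 3, -4, -1]
Stage 2 (AMPLIFY 3): -2*3=-6, 4*3=12, 3*3=9, -4*3=-12, -1*3=-3 -> [-6, 12, 9, -12, -3]
Stage 3 (AMPLIFY -2): -6*-2=12, 12*-2=-24, 9*-2=-18, -12*-2=24, -3*-2=6 -> [12, -24, -18, 24, 6]
Stage 4 (DELAY): [0, 12, -24, -18, 24] = [0, 12, -24, -18, 24] -> [0, 12, -24, -18, 24]

Answer: 0 12 -24 -18 24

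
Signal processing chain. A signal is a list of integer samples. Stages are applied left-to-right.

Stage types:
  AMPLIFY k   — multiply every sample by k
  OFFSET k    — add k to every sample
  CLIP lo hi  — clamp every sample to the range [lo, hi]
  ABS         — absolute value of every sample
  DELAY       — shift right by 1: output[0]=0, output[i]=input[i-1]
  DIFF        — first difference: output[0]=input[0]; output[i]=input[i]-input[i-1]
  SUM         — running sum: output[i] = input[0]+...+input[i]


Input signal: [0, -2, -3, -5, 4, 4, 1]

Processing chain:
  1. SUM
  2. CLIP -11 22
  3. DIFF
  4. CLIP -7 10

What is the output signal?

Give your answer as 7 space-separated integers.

Answer: 0 -2 -3 -5 4 4 1

Derivation:
Input: [0, -2, -3, -5, 4, 4, 1]
Stage 1 (SUM): sum[0..0]=0, sum[0..1]=-2, sum[0..2]=-5, sum[0..3]=-10, sum[0..4]=-6, sum[0..5]=-2, sum[0..6]=-1 -> [0, -2, -5, -10, -6, -2, -1]
Stage 2 (CLIP -11 22): clip(0,-11,22)=0, clip(-2,-11,22)=-2, clip(-5,-11,22)=-5, clip(-10,-11,22)=-10, clip(-6,-11,22)=-6, clip(-2,-11,22)=-2, clip(-1,-11,22)=-1 -> [0, -2, -5, -10, -6, -2, -1]
Stage 3 (DIFF): s[0]=0, -2-0=-2, -5--2=-3, -10--5=-5, -6--10=4, -2--6=4, -1--2=1 -> [0, -2, -3, -5, 4, 4, 1]
Stage 4 (CLIP -7 10): clip(0,-7,10)=0, clip(-2,-7,10)=-2, clip(-3,-7,10)=-3, clip(-5,-7,10)=-5, clip(4,-7,10)=4, clip(4,-7,10)=4, clip(1,-7,10)=1 -> [0, -2, -3, -5, 4, 4, 1]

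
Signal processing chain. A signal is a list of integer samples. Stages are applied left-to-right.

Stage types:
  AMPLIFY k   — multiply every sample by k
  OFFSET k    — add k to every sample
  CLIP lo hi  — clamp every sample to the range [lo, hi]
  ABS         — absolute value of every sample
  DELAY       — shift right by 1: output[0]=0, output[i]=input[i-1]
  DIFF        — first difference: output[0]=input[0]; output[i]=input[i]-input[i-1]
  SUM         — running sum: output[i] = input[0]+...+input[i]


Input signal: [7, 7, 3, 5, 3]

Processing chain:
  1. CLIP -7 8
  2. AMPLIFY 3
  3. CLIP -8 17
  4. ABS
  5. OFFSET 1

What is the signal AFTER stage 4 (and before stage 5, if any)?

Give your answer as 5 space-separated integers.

Answer: 17 17 9 15 9

Derivation:
Input: [7, 7, 3, 5, 3]
Stage 1 (CLIP -7 8): clip(7,-7,8)=7, clip(7,-7,8)=7, clip(3,-7,8)=3, clip(5,-7,8)=5, clip(3,-7,8)=3 -> [7, 7, 3, 5, 3]
Stage 2 (AMPLIFY 3): 7*3=21, 7*3=21, 3*3=9, 5*3=15, 3*3=9 -> [21, 21, 9, 15, 9]
Stage 3 (CLIP -8 17): clip(21,-8,17)=17, clip(21,-8,17)=17, clip(9,-8,17)=9, clip(15,-8,17)=15, clip(9,-8,17)=9 -> [17, 17, 9, 15, 9]
Stage 4 (ABS): |17|=17, |17|=17, |9|=9, |15|=15, |9|=9 -> [17, 17, 9, 15, 9]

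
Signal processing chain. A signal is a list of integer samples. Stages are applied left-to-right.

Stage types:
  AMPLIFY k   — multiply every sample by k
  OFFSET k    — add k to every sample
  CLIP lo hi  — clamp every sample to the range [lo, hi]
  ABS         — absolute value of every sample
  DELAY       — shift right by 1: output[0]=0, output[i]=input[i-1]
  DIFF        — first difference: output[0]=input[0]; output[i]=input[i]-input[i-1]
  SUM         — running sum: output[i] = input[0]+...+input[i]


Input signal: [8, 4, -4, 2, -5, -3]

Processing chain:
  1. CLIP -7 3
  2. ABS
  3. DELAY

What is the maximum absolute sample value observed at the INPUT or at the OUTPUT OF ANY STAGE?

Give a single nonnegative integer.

Answer: 8

Derivation:
Input: [8, 4, -4, 2, -5, -3] (max |s|=8)
Stage 1 (CLIP -7 3): clip(8,-7,3)=3, clip(4,-7,3)=3, clip(-4,-7,3)=-4, clip(2,-7,3)=2, clip(-5,-7,3)=-5, clip(-3,-7,3)=-3 -> [3, 3, -4, 2, -5, -3] (max |s|=5)
Stage 2 (ABS): |3|=3, |3|=3, |-4|=4, |2|=2, |-5|=5, |-3|=3 -> [3, 3, 4, 2, 5, 3] (max |s|=5)
Stage 3 (DELAY): [0, 3, 3, 4, 2, 5] = [0, 3, 3, 4, 2, 5] -> [0, 3, 3, 4, 2, 5] (max |s|=5)
Overall max amplitude: 8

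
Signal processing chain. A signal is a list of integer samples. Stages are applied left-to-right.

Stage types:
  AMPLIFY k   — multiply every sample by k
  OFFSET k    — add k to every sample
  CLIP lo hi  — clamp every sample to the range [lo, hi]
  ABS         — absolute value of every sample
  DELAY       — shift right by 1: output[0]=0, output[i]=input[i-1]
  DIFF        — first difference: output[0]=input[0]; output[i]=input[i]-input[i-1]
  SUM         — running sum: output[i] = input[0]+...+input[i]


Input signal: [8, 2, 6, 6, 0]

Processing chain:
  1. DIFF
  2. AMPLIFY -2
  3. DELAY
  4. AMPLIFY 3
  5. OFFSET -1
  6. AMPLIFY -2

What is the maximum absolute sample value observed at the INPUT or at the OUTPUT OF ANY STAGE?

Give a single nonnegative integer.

Answer: 98

Derivation:
Input: [8, 2, 6, 6, 0] (max |s|=8)
Stage 1 (DIFF): s[0]=8, 2-8=-6, 6-2=4, 6-6=0, 0-6=-6 -> [8, -6, 4, 0, -6] (max |s|=8)
Stage 2 (AMPLIFY -2): 8*-2=-16, -6*-2=12, 4*-2=-8, 0*-2=0, -6*-2=12 -> [-16, 12, -8, 0, 12] (max |s|=16)
Stage 3 (DELAY): [0, -16, 12, -8, 0] = [0, -16, 12, -8, 0] -> [0, -16, 12, -8, 0] (max |s|=16)
Stage 4 (AMPLIFY 3): 0*3=0, -16*3=-48, 12*3=36, -8*3=-24, 0*3=0 -> [0, -48, 36, -24, 0] (max |s|=48)
Stage 5 (OFFSET -1): 0+-1=-1, -48+-1=-49, 36+-1=35, -24+-1=-25, 0+-1=-1 -> [-1, -49, 35, -25, -1] (max |s|=49)
Stage 6 (AMPLIFY -2): -1*-2=2, -49*-2=98, 35*-2=-70, -25*-2=50, -1*-2=2 -> [2, 98, -70, 50, 2] (max |s|=98)
Overall max amplitude: 98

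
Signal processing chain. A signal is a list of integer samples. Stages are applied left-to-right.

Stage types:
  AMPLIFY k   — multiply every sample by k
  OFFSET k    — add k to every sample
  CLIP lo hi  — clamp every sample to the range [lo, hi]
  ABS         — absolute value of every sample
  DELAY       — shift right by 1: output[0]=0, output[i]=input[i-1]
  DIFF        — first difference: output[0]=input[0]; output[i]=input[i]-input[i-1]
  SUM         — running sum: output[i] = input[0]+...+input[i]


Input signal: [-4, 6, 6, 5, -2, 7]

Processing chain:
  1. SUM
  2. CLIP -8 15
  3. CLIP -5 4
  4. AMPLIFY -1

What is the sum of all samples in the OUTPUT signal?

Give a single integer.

Answer: -14

Derivation:
Input: [-4, 6, 6, 5, -2, 7]
Stage 1 (SUM): sum[0..0]=-4, sum[0..1]=2, sum[0..2]=8, sum[0..3]=13, sum[0..4]=11, sum[0..5]=18 -> [-4, 2, 8, 13, 11, 18]
Stage 2 (CLIP -8 15): clip(-4,-8,15)=-4, clip(2,-8,15)=2, clip(8,-8,15)=8, clip(13,-8,15)=13, clip(11,-8,15)=11, clip(18,-8,15)=15 -> [-4, 2, 8, 13, 11, 15]
Stage 3 (CLIP -5 4): clip(-4,-5,4)=-4, clip(2,-5,4)=2, clip(8,-5,4)=4, clip(13,-5,4)=4, clip(11,-5,4)=4, clip(15,-5,4)=4 -> [-4, 2, 4, 4, 4, 4]
Stage 4 (AMPLIFY -1): -4*-1=4, 2*-1=-2, 4*-1=-4, 4*-1=-4, 4*-1=-4, 4*-1=-4 -> [4, -2, -4, -4, -4, -4]
Output sum: -14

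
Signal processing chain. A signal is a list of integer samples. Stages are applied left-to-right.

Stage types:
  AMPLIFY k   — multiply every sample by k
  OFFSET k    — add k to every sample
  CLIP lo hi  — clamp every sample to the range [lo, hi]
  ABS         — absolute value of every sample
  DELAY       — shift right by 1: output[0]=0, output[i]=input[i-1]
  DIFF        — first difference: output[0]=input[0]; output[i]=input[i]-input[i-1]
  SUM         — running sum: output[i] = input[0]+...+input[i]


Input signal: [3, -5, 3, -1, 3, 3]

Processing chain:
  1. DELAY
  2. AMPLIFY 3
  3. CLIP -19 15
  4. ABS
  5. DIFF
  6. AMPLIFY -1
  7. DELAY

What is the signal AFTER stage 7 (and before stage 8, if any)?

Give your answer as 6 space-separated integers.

Input: [3, -5, 3, -1, 3, 3]
Stage 1 (DELAY): [0, 3, -5, 3, -1, 3] = [0, 3, -5, 3, -1, 3] -> [0, 3, -5, 3, -1, 3]
Stage 2 (AMPLIFY 3): 0*3=0, 3*3=9, -5*3=-15, 3*3=9, -1*3=-3, 3*3=9 -> [0, 9, -15, 9, -3, 9]
Stage 3 (CLIP -19 15): clip(0,-19,15)=0, clip(9,-19,15)=9, clip(-15,-19,15)=-15, clip(9,-19,15)=9, clip(-3,-19,15)=-3, clip(9,-19,15)=9 -> [0, 9, -15, 9, -3, 9]
Stage 4 (ABS): |0|=0, |9|=9, |-15|=15, |9|=9, |-3|=3, |9|=9 -> [0, 9, 15, 9, 3, 9]
Stage 5 (DIFF): s[0]=0, 9-0=9, 15-9=6, 9-15=-6, 3-9=-6, 9-3=6 -> [0, 9, 6, -6, -6, 6]
Stage 6 (AMPLIFY -1): 0*-1=0, 9*-1=-9, 6*-1=-6, -6*-1=6, -6*-1=6, 6*-1=-6 -> [0, -9, -6, 6, 6, -6]
Stage 7 (DELAY): [0, 0, -9, -6, 6, 6] = [0, 0, -9, -6, 6, 6] -> [0, 0, -9, -6, 6, 6]

Answer: 0 0 -9 -6 6 6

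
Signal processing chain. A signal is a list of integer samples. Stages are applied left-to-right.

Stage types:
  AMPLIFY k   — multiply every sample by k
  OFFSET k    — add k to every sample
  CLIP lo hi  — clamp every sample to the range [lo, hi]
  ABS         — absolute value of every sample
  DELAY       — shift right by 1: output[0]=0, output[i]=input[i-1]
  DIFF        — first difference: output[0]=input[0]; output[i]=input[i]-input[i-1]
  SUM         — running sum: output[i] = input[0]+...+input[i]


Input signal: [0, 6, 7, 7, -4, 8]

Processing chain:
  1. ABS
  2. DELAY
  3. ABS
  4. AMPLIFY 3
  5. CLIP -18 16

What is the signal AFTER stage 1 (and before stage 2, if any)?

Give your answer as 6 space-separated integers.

Input: [0, 6, 7, 7, -4, 8]
Stage 1 (ABS): |0|=0, |6|=6, |7|=7, |7|=7, |-4|=4, |8|=8 -> [0, 6, 7, 7, 4, 8]

Answer: 0 6 7 7 4 8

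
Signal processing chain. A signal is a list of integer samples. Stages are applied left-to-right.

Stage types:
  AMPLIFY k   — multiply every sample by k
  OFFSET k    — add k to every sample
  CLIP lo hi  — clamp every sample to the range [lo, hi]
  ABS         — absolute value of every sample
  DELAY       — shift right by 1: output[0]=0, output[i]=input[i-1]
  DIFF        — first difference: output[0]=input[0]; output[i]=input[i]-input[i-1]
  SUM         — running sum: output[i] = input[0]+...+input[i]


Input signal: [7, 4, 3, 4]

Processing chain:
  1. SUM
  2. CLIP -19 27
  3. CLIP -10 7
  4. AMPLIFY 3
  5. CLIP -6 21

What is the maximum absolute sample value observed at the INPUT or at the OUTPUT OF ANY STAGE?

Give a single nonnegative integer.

Answer: 21

Derivation:
Input: [7, 4, 3, 4] (max |s|=7)
Stage 1 (SUM): sum[0..0]=7, sum[0..1]=11, sum[0..2]=14, sum[0..3]=18 -> [7, 11, 14, 18] (max |s|=18)
Stage 2 (CLIP -19 27): clip(7,-19,27)=7, clip(11,-19,27)=11, clip(14,-19,27)=14, clip(18,-19,27)=18 -> [7, 11, 14, 18] (max |s|=18)
Stage 3 (CLIP -10 7): clip(7,-10,7)=7, clip(11,-10,7)=7, clip(14,-10,7)=7, clip(18,-10,7)=7 -> [7, 7, 7, 7] (max |s|=7)
Stage 4 (AMPLIFY 3): 7*3=21, 7*3=21, 7*3=21, 7*3=21 -> [21, 21, 21, 21] (max |s|=21)
Stage 5 (CLIP -6 21): clip(21,-6,21)=21, clip(21,-6,21)=21, clip(21,-6,21)=21, clip(21,-6,21)=21 -> [21, 21, 21, 21] (max |s|=21)
Overall max amplitude: 21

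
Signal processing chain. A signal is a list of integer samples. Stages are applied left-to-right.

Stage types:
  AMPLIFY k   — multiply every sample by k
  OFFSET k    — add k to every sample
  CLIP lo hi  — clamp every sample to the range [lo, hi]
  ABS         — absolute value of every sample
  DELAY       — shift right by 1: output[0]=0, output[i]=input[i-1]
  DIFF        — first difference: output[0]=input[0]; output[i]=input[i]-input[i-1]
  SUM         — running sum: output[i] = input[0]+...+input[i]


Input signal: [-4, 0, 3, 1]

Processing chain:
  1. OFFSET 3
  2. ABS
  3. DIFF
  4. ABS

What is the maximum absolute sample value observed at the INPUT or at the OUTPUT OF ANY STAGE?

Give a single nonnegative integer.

Answer: 6

Derivation:
Input: [-4, 0, 3, 1] (max |s|=4)
Stage 1 (OFFSET 3): -4+3=-1, 0+3=3, 3+3=6, 1+3=4 -> [-1, 3, 6, 4] (max |s|=6)
Stage 2 (ABS): |-1|=1, |3|=3, |6|=6, |4|=4 -> [1, 3, 6, 4] (max |s|=6)
Stage 3 (DIFF): s[0]=1, 3-1=2, 6-3=3, 4-6=-2 -> [1, 2, 3, -2] (max |s|=3)
Stage 4 (ABS): |1|=1, |2|=2, |3|=3, |-2|=2 -> [1, 2, 3, 2] (max |s|=3)
Overall max amplitude: 6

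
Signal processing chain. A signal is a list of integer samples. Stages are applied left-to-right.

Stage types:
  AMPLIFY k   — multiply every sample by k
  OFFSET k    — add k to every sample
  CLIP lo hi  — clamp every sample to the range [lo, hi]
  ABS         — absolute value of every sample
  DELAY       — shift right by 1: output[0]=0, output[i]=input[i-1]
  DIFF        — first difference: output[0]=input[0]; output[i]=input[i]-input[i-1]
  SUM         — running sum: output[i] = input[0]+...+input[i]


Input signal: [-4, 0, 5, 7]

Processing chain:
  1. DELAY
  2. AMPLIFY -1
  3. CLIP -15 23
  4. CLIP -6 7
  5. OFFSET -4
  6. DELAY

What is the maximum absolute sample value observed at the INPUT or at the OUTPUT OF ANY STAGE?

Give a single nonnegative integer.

Answer: 9

Derivation:
Input: [-4, 0, 5, 7] (max |s|=7)
Stage 1 (DELAY): [0, -4, 0, 5] = [0, -4, 0, 5] -> [0, -4, 0, 5] (max |s|=5)
Stage 2 (AMPLIFY -1): 0*-1=0, -4*-1=4, 0*-1=0, 5*-1=-5 -> [0, 4, 0, -5] (max |s|=5)
Stage 3 (CLIP -15 23): clip(0,-15,23)=0, clip(4,-15,23)=4, clip(0,-15,23)=0, clip(-5,-15,23)=-5 -> [0, 4, 0, -5] (max |s|=5)
Stage 4 (CLIP -6 7): clip(0,-6,7)=0, clip(4,-6,7)=4, clip(0,-6,7)=0, clip(-5,-6,7)=-5 -> [0, 4, 0, -5] (max |s|=5)
Stage 5 (OFFSET -4): 0+-4=-4, 4+-4=0, 0+-4=-4, -5+-4=-9 -> [-4, 0, -4, -9] (max |s|=9)
Stage 6 (DELAY): [0, -4, 0, -4] = [0, -4, 0, -4] -> [0, -4, 0, -4] (max |s|=4)
Overall max amplitude: 9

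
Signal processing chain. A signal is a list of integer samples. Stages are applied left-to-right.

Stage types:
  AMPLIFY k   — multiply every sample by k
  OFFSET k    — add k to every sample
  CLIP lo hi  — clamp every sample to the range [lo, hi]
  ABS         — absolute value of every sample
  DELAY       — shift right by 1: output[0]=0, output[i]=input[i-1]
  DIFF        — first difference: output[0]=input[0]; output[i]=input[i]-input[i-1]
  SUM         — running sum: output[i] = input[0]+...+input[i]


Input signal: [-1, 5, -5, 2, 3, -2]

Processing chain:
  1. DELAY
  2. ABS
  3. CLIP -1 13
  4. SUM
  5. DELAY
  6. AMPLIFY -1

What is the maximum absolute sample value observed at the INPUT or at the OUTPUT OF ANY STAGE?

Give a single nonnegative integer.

Answer: 16

Derivation:
Input: [-1, 5, -5, 2, 3, -2] (max |s|=5)
Stage 1 (DELAY): [0, -1, 5, -5, 2, 3] = [0, -1, 5, -5, 2, 3] -> [0, -1, 5, -5, 2, 3] (max |s|=5)
Stage 2 (ABS): |0|=0, |-1|=1, |5|=5, |-5|=5, |2|=2, |3|=3 -> [0, 1, 5, 5, 2, 3] (max |s|=5)
Stage 3 (CLIP -1 13): clip(0,-1,13)=0, clip(1,-1,13)=1, clip(5,-1,13)=5, clip(5,-1,13)=5, clip(2,-1,13)=2, clip(3,-1,13)=3 -> [0, 1, 5, 5, 2, 3] (max |s|=5)
Stage 4 (SUM): sum[0..0]=0, sum[0..1]=1, sum[0..2]=6, sum[0..3]=11, sum[0..4]=13, sum[0..5]=16 -> [0, 1, 6, 11, 13, 16] (max |s|=16)
Stage 5 (DELAY): [0, 0, 1, 6, 11, 13] = [0, 0, 1, 6, 11, 13] -> [0, 0, 1, 6, 11, 13] (max |s|=13)
Stage 6 (AMPLIFY -1): 0*-1=0, 0*-1=0, 1*-1=-1, 6*-1=-6, 11*-1=-11, 13*-1=-13 -> [0, 0, -1, -6, -11, -13] (max |s|=13)
Overall max amplitude: 16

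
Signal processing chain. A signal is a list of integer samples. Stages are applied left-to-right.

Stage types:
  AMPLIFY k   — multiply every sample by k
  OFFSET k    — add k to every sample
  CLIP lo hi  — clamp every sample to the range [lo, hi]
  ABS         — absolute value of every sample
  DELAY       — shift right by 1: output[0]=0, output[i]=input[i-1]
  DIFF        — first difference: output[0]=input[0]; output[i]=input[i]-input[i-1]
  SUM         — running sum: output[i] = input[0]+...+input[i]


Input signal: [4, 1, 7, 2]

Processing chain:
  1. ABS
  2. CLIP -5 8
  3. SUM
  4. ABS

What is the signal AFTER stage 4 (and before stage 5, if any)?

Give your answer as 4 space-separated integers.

Answer: 4 5 12 14

Derivation:
Input: [4, 1, 7, 2]
Stage 1 (ABS): |4|=4, |1|=1, |7|=7, |2|=2 -> [4, 1, 7, 2]
Stage 2 (CLIP -5 8): clip(4,-5,8)=4, clip(1,-5,8)=1, clip(7,-5,8)=7, clip(2,-5,8)=2 -> [4, 1, 7, 2]
Stage 3 (SUM): sum[0..0]=4, sum[0..1]=5, sum[0..2]=12, sum[0..3]=14 -> [4, 5, 12, 14]
Stage 4 (ABS): |4|=4, |5|=5, |12|=12, |14|=14 -> [4, 5, 12, 14]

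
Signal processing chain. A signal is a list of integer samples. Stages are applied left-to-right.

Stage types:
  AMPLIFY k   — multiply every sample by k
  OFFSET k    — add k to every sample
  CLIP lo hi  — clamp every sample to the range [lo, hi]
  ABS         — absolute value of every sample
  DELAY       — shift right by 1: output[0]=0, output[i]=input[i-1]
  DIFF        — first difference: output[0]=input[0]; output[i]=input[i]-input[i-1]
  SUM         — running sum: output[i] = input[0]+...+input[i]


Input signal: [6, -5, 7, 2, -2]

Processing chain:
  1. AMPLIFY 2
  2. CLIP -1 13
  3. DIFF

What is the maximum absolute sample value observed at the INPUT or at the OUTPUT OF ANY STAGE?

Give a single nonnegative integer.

Input: [6, -5, 7, 2, -2] (max |s|=7)
Stage 1 (AMPLIFY 2): 6*2=12, -5*2=-10, 7*2=14, 2*2=4, -2*2=-4 -> [12, -10, 14, 4, -4] (max |s|=14)
Stage 2 (CLIP -1 13): clip(12,-1,13)=12, clip(-10,-1,13)=-1, clip(14,-1,13)=13, clip(4,-1,13)=4, clip(-4,-1,13)=-1 -> [12, -1, 13, 4, -1] (max |s|=13)
Stage 3 (DIFF): s[0]=12, -1-12=-13, 13--1=14, 4-13=-9, -1-4=-5 -> [12, -13, 14, -9, -5] (max |s|=14)
Overall max amplitude: 14

Answer: 14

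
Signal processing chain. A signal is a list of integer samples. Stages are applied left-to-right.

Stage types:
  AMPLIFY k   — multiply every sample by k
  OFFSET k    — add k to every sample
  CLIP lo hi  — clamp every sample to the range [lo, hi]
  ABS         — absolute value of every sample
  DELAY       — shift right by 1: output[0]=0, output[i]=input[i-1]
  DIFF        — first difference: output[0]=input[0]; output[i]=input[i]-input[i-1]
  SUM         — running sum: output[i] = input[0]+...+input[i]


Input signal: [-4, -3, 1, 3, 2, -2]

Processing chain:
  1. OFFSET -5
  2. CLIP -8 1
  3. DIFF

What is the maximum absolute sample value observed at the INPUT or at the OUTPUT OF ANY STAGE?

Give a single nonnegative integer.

Answer: 9

Derivation:
Input: [-4, -3, 1, 3, 2, -2] (max |s|=4)
Stage 1 (OFFSET -5): -4+-5=-9, -3+-5=-8, 1+-5=-4, 3+-5=-2, 2+-5=-3, -2+-5=-7 -> [-9, -8, -4, -2, -3, -7] (max |s|=9)
Stage 2 (CLIP -8 1): clip(-9,-8,1)=-8, clip(-8,-8,1)=-8, clip(-4,-8,1)=-4, clip(-2,-8,1)=-2, clip(-3,-8,1)=-3, clip(-7,-8,1)=-7 -> [-8, -8, -4, -2, -3, -7] (max |s|=8)
Stage 3 (DIFF): s[0]=-8, -8--8=0, -4--8=4, -2--4=2, -3--2=-1, -7--3=-4 -> [-8, 0, 4, 2, -1, -4] (max |s|=8)
Overall max amplitude: 9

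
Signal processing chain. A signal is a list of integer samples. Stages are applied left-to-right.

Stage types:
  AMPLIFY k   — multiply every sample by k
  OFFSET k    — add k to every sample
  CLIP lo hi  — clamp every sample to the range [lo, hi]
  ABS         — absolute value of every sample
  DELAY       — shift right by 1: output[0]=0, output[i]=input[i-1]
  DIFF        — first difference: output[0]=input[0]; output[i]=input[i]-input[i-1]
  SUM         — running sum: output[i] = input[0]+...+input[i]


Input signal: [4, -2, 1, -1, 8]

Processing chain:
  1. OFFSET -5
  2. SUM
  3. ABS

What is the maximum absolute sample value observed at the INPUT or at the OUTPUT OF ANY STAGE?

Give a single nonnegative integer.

Answer: 18

Derivation:
Input: [4, -2, 1, -1, 8] (max |s|=8)
Stage 1 (OFFSET -5): 4+-5=-1, -2+-5=-7, 1+-5=-4, -1+-5=-6, 8+-5=3 -> [-1, -7, -4, -6, 3] (max |s|=7)
Stage 2 (SUM): sum[0..0]=-1, sum[0..1]=-8, sum[0..2]=-12, sum[0..3]=-18, sum[0..4]=-15 -> [-1, -8, -12, -18, -15] (max |s|=18)
Stage 3 (ABS): |-1|=1, |-8|=8, |-12|=12, |-18|=18, |-15|=15 -> [1, 8, 12, 18, 15] (max |s|=18)
Overall max amplitude: 18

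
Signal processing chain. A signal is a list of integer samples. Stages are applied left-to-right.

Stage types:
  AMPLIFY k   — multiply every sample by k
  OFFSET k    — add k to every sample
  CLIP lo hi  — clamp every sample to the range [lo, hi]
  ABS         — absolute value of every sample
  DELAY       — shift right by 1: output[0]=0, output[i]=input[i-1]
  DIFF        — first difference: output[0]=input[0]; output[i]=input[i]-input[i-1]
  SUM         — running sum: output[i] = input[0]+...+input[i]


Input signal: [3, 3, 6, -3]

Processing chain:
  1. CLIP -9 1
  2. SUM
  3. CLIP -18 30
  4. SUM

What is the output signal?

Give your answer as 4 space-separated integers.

Answer: 1 3 6 6

Derivation:
Input: [3, 3, 6, -3]
Stage 1 (CLIP -9 1): clip(3,-9,1)=1, clip(3,-9,1)=1, clip(6,-9,1)=1, clip(-3,-9,1)=-3 -> [1, 1, 1, -3]
Stage 2 (SUM): sum[0..0]=1, sum[0..1]=2, sum[0..2]=3, sum[0..3]=0 -> [1, 2, 3, 0]
Stage 3 (CLIP -18 30): clip(1,-18,30)=1, clip(2,-18,30)=2, clip(3,-18,30)=3, clip(0,-18,30)=0 -> [1, 2, 3, 0]
Stage 4 (SUM): sum[0..0]=1, sum[0..1]=3, sum[0..2]=6, sum[0..3]=6 -> [1, 3, 6, 6]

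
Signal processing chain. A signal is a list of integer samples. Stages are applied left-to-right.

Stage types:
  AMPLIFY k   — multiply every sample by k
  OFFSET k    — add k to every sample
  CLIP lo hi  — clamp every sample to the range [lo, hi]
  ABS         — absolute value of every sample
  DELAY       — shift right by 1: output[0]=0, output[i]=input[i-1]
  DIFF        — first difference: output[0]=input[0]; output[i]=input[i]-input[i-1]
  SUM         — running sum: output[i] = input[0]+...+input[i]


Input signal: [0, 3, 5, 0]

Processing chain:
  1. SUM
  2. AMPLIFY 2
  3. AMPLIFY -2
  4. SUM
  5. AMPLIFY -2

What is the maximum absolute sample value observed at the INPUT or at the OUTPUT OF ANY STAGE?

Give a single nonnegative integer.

Input: [0, 3, 5, 0] (max |s|=5)
Stage 1 (SUM): sum[0..0]=0, sum[0..1]=3, sum[0..2]=8, sum[0..3]=8 -> [0, 3, 8, 8] (max |s|=8)
Stage 2 (AMPLIFY 2): 0*2=0, 3*2=6, 8*2=16, 8*2=16 -> [0, 6, 16, 16] (max |s|=16)
Stage 3 (AMPLIFY -2): 0*-2=0, 6*-2=-12, 16*-2=-32, 16*-2=-32 -> [0, -12, -32, -32] (max |s|=32)
Stage 4 (SUM): sum[0..0]=0, sum[0..1]=-12, sum[0..2]=-44, sum[0..3]=-76 -> [0, -12, -44, -76] (max |s|=76)
Stage 5 (AMPLIFY -2): 0*-2=0, -12*-2=24, -44*-2=88, -76*-2=152 -> [0, 24, 88, 152] (max |s|=152)
Overall max amplitude: 152

Answer: 152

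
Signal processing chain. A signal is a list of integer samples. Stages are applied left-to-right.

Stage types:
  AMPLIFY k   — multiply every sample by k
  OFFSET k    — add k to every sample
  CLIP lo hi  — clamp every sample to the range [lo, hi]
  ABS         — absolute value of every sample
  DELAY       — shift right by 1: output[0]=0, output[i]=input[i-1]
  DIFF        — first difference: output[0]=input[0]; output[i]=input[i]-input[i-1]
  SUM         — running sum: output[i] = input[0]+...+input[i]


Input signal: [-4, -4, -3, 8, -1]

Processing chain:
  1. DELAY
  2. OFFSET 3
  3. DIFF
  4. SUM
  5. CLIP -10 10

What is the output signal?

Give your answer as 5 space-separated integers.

Answer: 3 -1 -1 0 10

Derivation:
Input: [-4, -4, -3, 8, -1]
Stage 1 (DELAY): [0, -4, -4, -3, 8] = [0, -4, -4, -3, 8] -> [0, -4, -4, -3, 8]
Stage 2 (OFFSET 3): 0+3=3, -4+3=-1, -4+3=-1, -3+3=0, 8+3=11 -> [3, -1, -1, 0, 11]
Stage 3 (DIFF): s[0]=3, -1-3=-4, -1--1=0, 0--1=1, 11-0=11 -> [3, -4, 0, 1, 11]
Stage 4 (SUM): sum[0..0]=3, sum[0..1]=-1, sum[0..2]=-1, sum[0..3]=0, sum[0..4]=11 -> [3, -1, -1, 0, 11]
Stage 5 (CLIP -10 10): clip(3,-10,10)=3, clip(-1,-10,10)=-1, clip(-1,-10,10)=-1, clip(0,-10,10)=0, clip(11,-10,10)=10 -> [3, -1, -1, 0, 10]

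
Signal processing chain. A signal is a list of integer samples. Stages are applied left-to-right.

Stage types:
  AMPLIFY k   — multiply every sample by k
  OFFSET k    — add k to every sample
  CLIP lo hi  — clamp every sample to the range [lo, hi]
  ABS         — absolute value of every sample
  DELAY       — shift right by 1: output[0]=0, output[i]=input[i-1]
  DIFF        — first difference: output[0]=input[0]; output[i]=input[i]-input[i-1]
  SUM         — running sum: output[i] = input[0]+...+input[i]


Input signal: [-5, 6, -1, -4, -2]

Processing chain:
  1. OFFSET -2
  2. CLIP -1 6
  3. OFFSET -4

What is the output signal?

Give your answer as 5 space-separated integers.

Input: [-5, 6, -1, -4, -2]
Stage 1 (OFFSET -2): -5+-2=-7, 6+-2=4, -1+-2=-3, -4+-2=-6, -2+-2=-4 -> [-7, 4, -3, -6, -4]
Stage 2 (CLIP -1 6): clip(-7,-1,6)=-1, clip(4,-1,6)=4, clip(-3,-1,6)=-1, clip(-6,-1,6)=-1, clip(-4,-1,6)=-1 -> [-1, 4, -1, -1, -1]
Stage 3 (OFFSET -4): -1+-4=-5, 4+-4=0, -1+-4=-5, -1+-4=-5, -1+-4=-5 -> [-5, 0, -5, -5, -5]

Answer: -5 0 -5 -5 -5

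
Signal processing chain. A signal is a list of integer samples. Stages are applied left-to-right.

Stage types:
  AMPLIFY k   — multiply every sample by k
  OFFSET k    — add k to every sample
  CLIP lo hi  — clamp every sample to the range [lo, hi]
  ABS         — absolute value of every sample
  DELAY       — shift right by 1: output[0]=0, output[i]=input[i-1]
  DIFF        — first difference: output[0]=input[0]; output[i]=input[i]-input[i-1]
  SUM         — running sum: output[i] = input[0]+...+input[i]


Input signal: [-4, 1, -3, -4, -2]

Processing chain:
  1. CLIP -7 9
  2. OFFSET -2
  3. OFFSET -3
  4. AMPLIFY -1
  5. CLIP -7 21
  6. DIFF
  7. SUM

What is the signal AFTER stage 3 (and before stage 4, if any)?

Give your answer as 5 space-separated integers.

Answer: -9 -4 -8 -9 -7

Derivation:
Input: [-4, 1, -3, -4, -2]
Stage 1 (CLIP -7 9): clip(-4,-7,9)=-4, clip(1,-7,9)=1, clip(-3,-7,9)=-3, clip(-4,-7,9)=-4, clip(-2,-7,9)=-2 -> [-4, 1, -3, -4, -2]
Stage 2 (OFFSET -2): -4+-2=-6, 1+-2=-1, -3+-2=-5, -4+-2=-6, -2+-2=-4 -> [-6, -1, -5, -6, -4]
Stage 3 (OFFSET -3): -6+-3=-9, -1+-3=-4, -5+-3=-8, -6+-3=-9, -4+-3=-7 -> [-9, -4, -8, -9, -7]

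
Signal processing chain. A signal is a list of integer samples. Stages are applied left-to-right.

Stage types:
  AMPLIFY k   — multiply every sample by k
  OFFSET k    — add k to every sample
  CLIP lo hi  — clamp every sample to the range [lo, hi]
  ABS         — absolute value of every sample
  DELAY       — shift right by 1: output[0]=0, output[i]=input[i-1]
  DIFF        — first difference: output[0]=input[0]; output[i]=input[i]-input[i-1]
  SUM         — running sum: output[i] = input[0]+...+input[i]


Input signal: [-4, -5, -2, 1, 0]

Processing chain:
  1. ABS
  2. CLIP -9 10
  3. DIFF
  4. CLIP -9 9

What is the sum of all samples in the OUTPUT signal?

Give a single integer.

Input: [-4, -5, -2, 1, 0]
Stage 1 (ABS): |-4|=4, |-5|=5, |-2|=2, |1|=1, |0|=0 -> [4, 5, 2, 1, 0]
Stage 2 (CLIP -9 10): clip(4,-9,10)=4, clip(5,-9,10)=5, clip(2,-9,10)=2, clip(1,-9,10)=1, clip(0,-9,10)=0 -> [4, 5, 2, 1, 0]
Stage 3 (DIFF): s[0]=4, 5-4=1, 2-5=-3, 1-2=-1, 0-1=-1 -> [4, 1, -3, -1, -1]
Stage 4 (CLIP -9 9): clip(4,-9,9)=4, clip(1,-9,9)=1, clip(-3,-9,9)=-3, clip(-1,-9,9)=-1, clip(-1,-9,9)=-1 -> [4, 1, -3, -1, -1]
Output sum: 0

Answer: 0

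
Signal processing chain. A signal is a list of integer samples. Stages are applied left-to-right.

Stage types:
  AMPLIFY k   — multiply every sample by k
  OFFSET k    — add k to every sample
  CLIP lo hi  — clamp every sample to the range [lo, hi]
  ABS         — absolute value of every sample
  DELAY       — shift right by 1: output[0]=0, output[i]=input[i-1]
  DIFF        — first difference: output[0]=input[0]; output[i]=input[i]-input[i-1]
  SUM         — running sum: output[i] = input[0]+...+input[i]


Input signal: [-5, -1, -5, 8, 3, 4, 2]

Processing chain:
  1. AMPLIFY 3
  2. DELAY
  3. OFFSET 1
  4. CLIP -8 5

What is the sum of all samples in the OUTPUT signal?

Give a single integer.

Input: [-5, -1, -5, 8, 3, 4, 2]
Stage 1 (AMPLIFY 3): -5*3=-15, -1*3=-3, -5*3=-15, 8*3=24, 3*3=9, 4*3=12, 2*3=6 -> [-15, -3, -15, 24, 9, 12, 6]
Stage 2 (DELAY): [0, -15, -3, -15, 24, 9, 12] = [0, -15, -3, -15, 24, 9, 12] -> [0, -15, -3, -15, 24, 9, 12]
Stage 3 (OFFSET 1): 0+1=1, -15+1=-14, -3+1=-2, -15+1=-14, 24+1=25, 9+1=10, 12+1=13 -> [1, -14, -2, -14, 25, 10, 13]
Stage 4 (CLIP -8 5): clip(1,-8,5)=1, clip(-14,-8,5)=-8, clip(-2,-8,5)=-2, clip(-14,-8,5)=-8, clip(25,-8,5)=5, clip(10,-8,5)=5, clip(13,-8,5)=5 -> [1, -8, -2, -8, 5, 5, 5]
Output sum: -2

Answer: -2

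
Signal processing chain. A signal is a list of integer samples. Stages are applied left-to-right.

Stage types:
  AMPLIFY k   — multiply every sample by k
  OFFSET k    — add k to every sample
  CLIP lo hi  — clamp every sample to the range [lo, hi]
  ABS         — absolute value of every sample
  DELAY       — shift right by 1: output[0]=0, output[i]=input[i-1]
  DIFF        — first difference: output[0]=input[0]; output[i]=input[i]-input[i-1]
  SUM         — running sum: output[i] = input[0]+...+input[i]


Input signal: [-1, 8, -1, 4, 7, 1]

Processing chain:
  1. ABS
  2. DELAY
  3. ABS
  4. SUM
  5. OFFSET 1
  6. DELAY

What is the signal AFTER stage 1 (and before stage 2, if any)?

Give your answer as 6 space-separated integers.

Answer: 1 8 1 4 7 1

Derivation:
Input: [-1, 8, -1, 4, 7, 1]
Stage 1 (ABS): |-1|=1, |8|=8, |-1|=1, |4|=4, |7|=7, |1|=1 -> [1, 8, 1, 4, 7, 1]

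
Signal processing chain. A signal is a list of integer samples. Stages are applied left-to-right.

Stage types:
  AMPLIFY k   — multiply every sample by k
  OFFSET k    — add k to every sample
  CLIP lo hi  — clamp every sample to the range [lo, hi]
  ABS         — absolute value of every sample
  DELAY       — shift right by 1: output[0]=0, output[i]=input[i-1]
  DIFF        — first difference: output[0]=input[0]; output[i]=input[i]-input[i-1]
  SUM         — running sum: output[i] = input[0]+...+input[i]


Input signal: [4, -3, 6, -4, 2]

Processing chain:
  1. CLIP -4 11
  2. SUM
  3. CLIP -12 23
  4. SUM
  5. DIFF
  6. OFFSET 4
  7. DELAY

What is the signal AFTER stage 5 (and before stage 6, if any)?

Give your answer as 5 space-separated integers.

Answer: 4 1 7 3 5

Derivation:
Input: [4, -3, 6, -4, 2]
Stage 1 (CLIP -4 11): clip(4,-4,11)=4, clip(-3,-4,11)=-3, clip(6,-4,11)=6, clip(-4,-4,11)=-4, clip(2,-4,11)=2 -> [4, -3, 6, -4, 2]
Stage 2 (SUM): sum[0..0]=4, sum[0..1]=1, sum[0..2]=7, sum[0..3]=3, sum[0..4]=5 -> [4, 1, 7, 3, 5]
Stage 3 (CLIP -12 23): clip(4,-12,23)=4, clip(1,-12,23)=1, clip(7,-12,23)=7, clip(3,-12,23)=3, clip(5,-12,23)=5 -> [4, 1, 7, 3, 5]
Stage 4 (SUM): sum[0..0]=4, sum[0..1]=5, sum[0..2]=12, sum[0..3]=15, sum[0..4]=20 -> [4, 5, 12, 15, 20]
Stage 5 (DIFF): s[0]=4, 5-4=1, 12-5=7, 15-12=3, 20-15=5 -> [4, 1, 7, 3, 5]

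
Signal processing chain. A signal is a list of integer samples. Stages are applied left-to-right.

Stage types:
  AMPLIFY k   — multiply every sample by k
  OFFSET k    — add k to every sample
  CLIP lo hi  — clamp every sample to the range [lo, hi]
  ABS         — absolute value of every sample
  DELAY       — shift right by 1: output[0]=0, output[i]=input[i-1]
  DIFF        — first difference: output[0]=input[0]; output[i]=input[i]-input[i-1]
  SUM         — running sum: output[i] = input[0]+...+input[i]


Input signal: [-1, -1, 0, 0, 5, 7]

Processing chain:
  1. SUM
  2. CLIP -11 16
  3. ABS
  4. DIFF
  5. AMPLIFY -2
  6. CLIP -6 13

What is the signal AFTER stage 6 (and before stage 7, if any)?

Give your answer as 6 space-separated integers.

Answer: -2 -2 0 0 -2 -6

Derivation:
Input: [-1, -1, 0, 0, 5, 7]
Stage 1 (SUM): sum[0..0]=-1, sum[0..1]=-2, sum[0..2]=-2, sum[0..3]=-2, sum[0..4]=3, sum[0..5]=10 -> [-1, -2, -2, -2, 3, 10]
Stage 2 (CLIP -11 16): clip(-1,-11,16)=-1, clip(-2,-11,16)=-2, clip(-2,-11,16)=-2, clip(-2,-11,16)=-2, clip(3,-11,16)=3, clip(10,-11,16)=10 -> [-1, -2, -2, -2, 3, 10]
Stage 3 (ABS): |-1|=1, |-2|=2, |-2|=2, |-2|=2, |3|=3, |10|=10 -> [1, 2, 2, 2, 3, 10]
Stage 4 (DIFF): s[0]=1, 2-1=1, 2-2=0, 2-2=0, 3-2=1, 10-3=7 -> [1, 1, 0, 0, 1, 7]
Stage 5 (AMPLIFY -2): 1*-2=-2, 1*-2=-2, 0*-2=0, 0*-2=0, 1*-2=-2, 7*-2=-14 -> [-2, -2, 0, 0, -2, -14]
Stage 6 (CLIP -6 13): clip(-2,-6,13)=-2, clip(-2,-6,13)=-2, clip(0,-6,13)=0, clip(0,-6,13)=0, clip(-2,-6,13)=-2, clip(-14,-6,13)=-6 -> [-2, -2, 0, 0, -2, -6]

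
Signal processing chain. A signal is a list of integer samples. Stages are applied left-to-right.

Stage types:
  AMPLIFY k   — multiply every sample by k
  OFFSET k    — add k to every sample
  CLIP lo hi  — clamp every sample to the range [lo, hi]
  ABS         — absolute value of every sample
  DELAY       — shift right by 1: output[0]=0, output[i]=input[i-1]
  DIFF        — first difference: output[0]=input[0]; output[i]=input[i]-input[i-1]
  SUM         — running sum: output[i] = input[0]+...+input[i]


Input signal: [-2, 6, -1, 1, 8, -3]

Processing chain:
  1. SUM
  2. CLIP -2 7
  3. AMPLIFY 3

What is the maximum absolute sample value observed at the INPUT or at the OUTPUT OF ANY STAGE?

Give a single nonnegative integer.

Input: [-2, 6, -1, 1, 8, -3] (max |s|=8)
Stage 1 (SUM): sum[0..0]=-2, sum[0..1]=4, sum[0..2]=3, sum[0..3]=4, sum[0..4]=12, sum[0..5]=9 -> [-2, 4, 3, 4, 12, 9] (max |s|=12)
Stage 2 (CLIP -2 7): clip(-2,-2,7)=-2, clip(4,-2,7)=4, clip(3,-2,7)=3, clip(4,-2,7)=4, clip(12,-2,7)=7, clip(9,-2,7)=7 -> [-2, 4, 3, 4, 7, 7] (max |s|=7)
Stage 3 (AMPLIFY 3): -2*3=-6, 4*3=12, 3*3=9, 4*3=12, 7*3=21, 7*3=21 -> [-6, 12, 9, 12, 21, 21] (max |s|=21)
Overall max amplitude: 21

Answer: 21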